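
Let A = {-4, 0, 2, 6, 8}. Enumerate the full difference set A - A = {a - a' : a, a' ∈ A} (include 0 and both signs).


A - A = {a - a' : a, a' ∈ A}.
Compute a - a' for each ordered pair (a, a'):
a = -4: -4--4=0, -4-0=-4, -4-2=-6, -4-6=-10, -4-8=-12
a = 0: 0--4=4, 0-0=0, 0-2=-2, 0-6=-6, 0-8=-8
a = 2: 2--4=6, 2-0=2, 2-2=0, 2-6=-4, 2-8=-6
a = 6: 6--4=10, 6-0=6, 6-2=4, 6-6=0, 6-8=-2
a = 8: 8--4=12, 8-0=8, 8-2=6, 8-6=2, 8-8=0
Collecting distinct values (and noting 0 appears from a-a):
A - A = {-12, -10, -8, -6, -4, -2, 0, 2, 4, 6, 8, 10, 12}
|A - A| = 13

A - A = {-12, -10, -8, -6, -4, -2, 0, 2, 4, 6, 8, 10, 12}


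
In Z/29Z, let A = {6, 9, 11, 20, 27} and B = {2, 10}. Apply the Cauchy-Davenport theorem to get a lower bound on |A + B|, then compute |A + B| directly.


Cauchy-Davenport: |A + B| ≥ min(p, |A| + |B| - 1) for A, B nonempty in Z/pZ.
|A| = 5, |B| = 2, p = 29.
CD lower bound = min(29, 5 + 2 - 1) = min(29, 6) = 6.
Compute A + B mod 29 directly:
a = 6: 6+2=8, 6+10=16
a = 9: 9+2=11, 9+10=19
a = 11: 11+2=13, 11+10=21
a = 20: 20+2=22, 20+10=1
a = 27: 27+2=0, 27+10=8
A + B = {0, 1, 8, 11, 13, 16, 19, 21, 22}, so |A + B| = 9.
Verify: 9 ≥ 6? Yes ✓.

CD lower bound = 6, actual |A + B| = 9.


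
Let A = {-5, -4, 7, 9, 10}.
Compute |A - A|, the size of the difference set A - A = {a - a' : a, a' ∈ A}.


A - A = {a - a' : a, a' ∈ A}; |A| = 5.
Bounds: 2|A|-1 ≤ |A - A| ≤ |A|² - |A| + 1, i.e. 9 ≤ |A - A| ≤ 21.
Note: 0 ∈ A - A always (from a - a). The set is symmetric: if d ∈ A - A then -d ∈ A - A.
Enumerate nonzero differences d = a - a' with a > a' (then include -d):
Positive differences: {1, 2, 3, 11, 12, 13, 14, 15}
Full difference set: {0} ∪ (positive diffs) ∪ (negative diffs).
|A - A| = 1 + 2·8 = 17 (matches direct enumeration: 17).

|A - A| = 17


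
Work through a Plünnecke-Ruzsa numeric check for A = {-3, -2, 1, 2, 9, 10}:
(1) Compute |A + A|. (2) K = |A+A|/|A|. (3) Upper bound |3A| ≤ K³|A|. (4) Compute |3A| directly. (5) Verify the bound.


|A| = 6.
Step 1: Compute A + A by enumerating all 36 pairs.
A + A = {-6, -5, -4, -2, -1, 0, 2, 3, 4, 6, 7, 8, 10, 11, 12, 18, 19, 20}, so |A + A| = 18.
Step 2: Doubling constant K = |A + A|/|A| = 18/6 = 18/6 ≈ 3.0000.
Step 3: Plünnecke-Ruzsa gives |3A| ≤ K³·|A| = (3.0000)³ · 6 ≈ 162.0000.
Step 4: Compute 3A = A + A + A directly by enumerating all triples (a,b,c) ∈ A³; |3A| = 36.
Step 5: Check 36 ≤ 162.0000? Yes ✓.

K = 18/6, Plünnecke-Ruzsa bound K³|A| ≈ 162.0000, |3A| = 36, inequality holds.


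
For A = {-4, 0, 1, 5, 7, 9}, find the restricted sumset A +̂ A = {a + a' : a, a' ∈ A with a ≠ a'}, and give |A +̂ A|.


Restricted sumset: A +̂ A = {a + a' : a ∈ A, a' ∈ A, a ≠ a'}.
Equivalently, take A + A and drop any sum 2a that is achievable ONLY as a + a for a ∈ A (i.e. sums representable only with equal summands).
Enumerate pairs (a, a') with a < a' (symmetric, so each unordered pair gives one sum; this covers all a ≠ a'):
  -4 + 0 = -4
  -4 + 1 = -3
  -4 + 5 = 1
  -4 + 7 = 3
  -4 + 9 = 5
  0 + 1 = 1
  0 + 5 = 5
  0 + 7 = 7
  0 + 9 = 9
  1 + 5 = 6
  1 + 7 = 8
  1 + 9 = 10
  5 + 7 = 12
  5 + 9 = 14
  7 + 9 = 16
Collected distinct sums: {-4, -3, 1, 3, 5, 6, 7, 8, 9, 10, 12, 14, 16}
|A +̂ A| = 13
(Reference bound: |A +̂ A| ≥ 2|A| - 3 for |A| ≥ 2, with |A| = 6 giving ≥ 9.)

|A +̂ A| = 13


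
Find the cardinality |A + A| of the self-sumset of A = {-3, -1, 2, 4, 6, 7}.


A + A = {a + a' : a, a' ∈ A}; |A| = 6.
General bounds: 2|A| - 1 ≤ |A + A| ≤ |A|(|A|+1)/2, i.e. 11 ≤ |A + A| ≤ 21.
Lower bound 2|A|-1 is attained iff A is an arithmetic progression.
Enumerate sums a + a' for a ≤ a' (symmetric, so this suffices):
a = -3: -3+-3=-6, -3+-1=-4, -3+2=-1, -3+4=1, -3+6=3, -3+7=4
a = -1: -1+-1=-2, -1+2=1, -1+4=3, -1+6=5, -1+7=6
a = 2: 2+2=4, 2+4=6, 2+6=8, 2+7=9
a = 4: 4+4=8, 4+6=10, 4+7=11
a = 6: 6+6=12, 6+7=13
a = 7: 7+7=14
Distinct sums: {-6, -4, -2, -1, 1, 3, 4, 5, 6, 8, 9, 10, 11, 12, 13, 14}
|A + A| = 16

|A + A| = 16


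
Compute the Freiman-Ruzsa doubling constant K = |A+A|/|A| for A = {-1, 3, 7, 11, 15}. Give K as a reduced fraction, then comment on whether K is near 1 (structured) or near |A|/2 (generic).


|A| = 5.
Compute A + A by enumerating all 25 pairs.
A + A = {-2, 2, 6, 10, 14, 18, 22, 26, 30}, so |A + A| = 9.
K = |A + A| / |A| = 9/5 (already in lowest terms) ≈ 1.8000.
Reference: AP of size 5 gives K = 9/5 ≈ 1.8000; a fully generic set of size 5 gives K ≈ 3.0000.

|A| = 5, |A + A| = 9, K = 9/5.


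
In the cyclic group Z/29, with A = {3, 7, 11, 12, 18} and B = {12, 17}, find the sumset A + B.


Work in Z/29Z: reduce every sum a + b modulo 29.
Enumerate all 10 pairs:
a = 3: 3+12=15, 3+17=20
a = 7: 7+12=19, 7+17=24
a = 11: 11+12=23, 11+17=28
a = 12: 12+12=24, 12+17=0
a = 18: 18+12=1, 18+17=6
Distinct residues collected: {0, 1, 6, 15, 19, 20, 23, 24, 28}
|A + B| = 9 (out of 29 total residues).

A + B = {0, 1, 6, 15, 19, 20, 23, 24, 28}


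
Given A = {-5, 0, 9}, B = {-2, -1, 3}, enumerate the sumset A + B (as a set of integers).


A + B = {a + b : a ∈ A, b ∈ B}.
Enumerate all |A|·|B| = 3·3 = 9 pairs (a, b) and collect distinct sums.
a = -5: -5+-2=-7, -5+-1=-6, -5+3=-2
a = 0: 0+-2=-2, 0+-1=-1, 0+3=3
a = 9: 9+-2=7, 9+-1=8, 9+3=12
Collecting distinct sums: A + B = {-7, -6, -2, -1, 3, 7, 8, 12}
|A + B| = 8

A + B = {-7, -6, -2, -1, 3, 7, 8, 12}


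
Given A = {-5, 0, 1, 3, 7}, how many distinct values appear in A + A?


A + A = {a + a' : a, a' ∈ A}; |A| = 5.
General bounds: 2|A| - 1 ≤ |A + A| ≤ |A|(|A|+1)/2, i.e. 9 ≤ |A + A| ≤ 15.
Lower bound 2|A|-1 is attained iff A is an arithmetic progression.
Enumerate sums a + a' for a ≤ a' (symmetric, so this suffices):
a = -5: -5+-5=-10, -5+0=-5, -5+1=-4, -5+3=-2, -5+7=2
a = 0: 0+0=0, 0+1=1, 0+3=3, 0+7=7
a = 1: 1+1=2, 1+3=4, 1+7=8
a = 3: 3+3=6, 3+7=10
a = 7: 7+7=14
Distinct sums: {-10, -5, -4, -2, 0, 1, 2, 3, 4, 6, 7, 8, 10, 14}
|A + A| = 14

|A + A| = 14


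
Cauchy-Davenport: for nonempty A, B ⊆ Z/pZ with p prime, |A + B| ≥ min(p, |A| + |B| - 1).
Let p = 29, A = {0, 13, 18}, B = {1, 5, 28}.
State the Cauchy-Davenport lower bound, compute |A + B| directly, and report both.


Cauchy-Davenport: |A + B| ≥ min(p, |A| + |B| - 1) for A, B nonempty in Z/pZ.
|A| = 3, |B| = 3, p = 29.
CD lower bound = min(29, 3 + 3 - 1) = min(29, 5) = 5.
Compute A + B mod 29 directly:
a = 0: 0+1=1, 0+5=5, 0+28=28
a = 13: 13+1=14, 13+5=18, 13+28=12
a = 18: 18+1=19, 18+5=23, 18+28=17
A + B = {1, 5, 12, 14, 17, 18, 19, 23, 28}, so |A + B| = 9.
Verify: 9 ≥ 5? Yes ✓.

CD lower bound = 5, actual |A + B| = 9.


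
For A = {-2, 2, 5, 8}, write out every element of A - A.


A - A = {a - a' : a, a' ∈ A}.
Compute a - a' for each ordered pair (a, a'):
a = -2: -2--2=0, -2-2=-4, -2-5=-7, -2-8=-10
a = 2: 2--2=4, 2-2=0, 2-5=-3, 2-8=-6
a = 5: 5--2=7, 5-2=3, 5-5=0, 5-8=-3
a = 8: 8--2=10, 8-2=6, 8-5=3, 8-8=0
Collecting distinct values (and noting 0 appears from a-a):
A - A = {-10, -7, -6, -4, -3, 0, 3, 4, 6, 7, 10}
|A - A| = 11

A - A = {-10, -7, -6, -4, -3, 0, 3, 4, 6, 7, 10}


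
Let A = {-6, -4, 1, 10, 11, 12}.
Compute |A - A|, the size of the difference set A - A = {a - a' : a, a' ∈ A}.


A - A = {a - a' : a, a' ∈ A}; |A| = 6.
Bounds: 2|A|-1 ≤ |A - A| ≤ |A|² - |A| + 1, i.e. 11 ≤ |A - A| ≤ 31.
Note: 0 ∈ A - A always (from a - a). The set is symmetric: if d ∈ A - A then -d ∈ A - A.
Enumerate nonzero differences d = a - a' with a > a' (then include -d):
Positive differences: {1, 2, 5, 7, 9, 10, 11, 14, 15, 16, 17, 18}
Full difference set: {0} ∪ (positive diffs) ∪ (negative diffs).
|A - A| = 1 + 2·12 = 25 (matches direct enumeration: 25).

|A - A| = 25


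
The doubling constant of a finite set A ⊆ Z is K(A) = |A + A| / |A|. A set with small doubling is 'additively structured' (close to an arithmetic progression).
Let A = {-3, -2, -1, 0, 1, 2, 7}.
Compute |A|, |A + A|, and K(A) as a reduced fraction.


|A| = 7.
Compute A + A by enumerating all 49 pairs.
A + A = {-6, -5, -4, -3, -2, -1, 0, 1, 2, 3, 4, 5, 6, 7, 8, 9, 14}, so |A + A| = 17.
K = |A + A| / |A| = 17/7 (already in lowest terms) ≈ 2.4286.
Reference: AP of size 7 gives K = 13/7 ≈ 1.8571; a fully generic set of size 7 gives K ≈ 4.0000.

|A| = 7, |A + A| = 17, K = 17/7.


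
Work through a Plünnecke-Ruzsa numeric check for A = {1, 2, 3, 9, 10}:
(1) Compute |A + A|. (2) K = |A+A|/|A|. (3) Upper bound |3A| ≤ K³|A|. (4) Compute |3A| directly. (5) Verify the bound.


|A| = 5.
Step 1: Compute A + A by enumerating all 25 pairs.
A + A = {2, 3, 4, 5, 6, 10, 11, 12, 13, 18, 19, 20}, so |A + A| = 12.
Step 2: Doubling constant K = |A + A|/|A| = 12/5 = 12/5 ≈ 2.4000.
Step 3: Plünnecke-Ruzsa gives |3A| ≤ K³·|A| = (2.4000)³ · 5 ≈ 69.1200.
Step 4: Compute 3A = A + A + A directly by enumerating all triples (a,b,c) ∈ A³; |3A| = 22.
Step 5: Check 22 ≤ 69.1200? Yes ✓.

K = 12/5, Plünnecke-Ruzsa bound K³|A| ≈ 69.1200, |3A| = 22, inequality holds.


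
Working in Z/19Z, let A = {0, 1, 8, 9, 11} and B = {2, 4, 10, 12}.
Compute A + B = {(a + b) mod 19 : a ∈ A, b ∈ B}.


Work in Z/19Z: reduce every sum a + b modulo 19.
Enumerate all 20 pairs:
a = 0: 0+2=2, 0+4=4, 0+10=10, 0+12=12
a = 1: 1+2=3, 1+4=5, 1+10=11, 1+12=13
a = 8: 8+2=10, 8+4=12, 8+10=18, 8+12=1
a = 9: 9+2=11, 9+4=13, 9+10=0, 9+12=2
a = 11: 11+2=13, 11+4=15, 11+10=2, 11+12=4
Distinct residues collected: {0, 1, 2, 3, 4, 5, 10, 11, 12, 13, 15, 18}
|A + B| = 12 (out of 19 total residues).

A + B = {0, 1, 2, 3, 4, 5, 10, 11, 12, 13, 15, 18}


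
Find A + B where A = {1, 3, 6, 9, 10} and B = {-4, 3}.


A + B = {a + b : a ∈ A, b ∈ B}.
Enumerate all |A|·|B| = 5·2 = 10 pairs (a, b) and collect distinct sums.
a = 1: 1+-4=-3, 1+3=4
a = 3: 3+-4=-1, 3+3=6
a = 6: 6+-4=2, 6+3=9
a = 9: 9+-4=5, 9+3=12
a = 10: 10+-4=6, 10+3=13
Collecting distinct sums: A + B = {-3, -1, 2, 4, 5, 6, 9, 12, 13}
|A + B| = 9

A + B = {-3, -1, 2, 4, 5, 6, 9, 12, 13}


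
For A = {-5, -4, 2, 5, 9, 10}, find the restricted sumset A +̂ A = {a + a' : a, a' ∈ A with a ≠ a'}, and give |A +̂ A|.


Restricted sumset: A +̂ A = {a + a' : a ∈ A, a' ∈ A, a ≠ a'}.
Equivalently, take A + A and drop any sum 2a that is achievable ONLY as a + a for a ∈ A (i.e. sums representable only with equal summands).
Enumerate pairs (a, a') with a < a' (symmetric, so each unordered pair gives one sum; this covers all a ≠ a'):
  -5 + -4 = -9
  -5 + 2 = -3
  -5 + 5 = 0
  -5 + 9 = 4
  -5 + 10 = 5
  -4 + 2 = -2
  -4 + 5 = 1
  -4 + 9 = 5
  -4 + 10 = 6
  2 + 5 = 7
  2 + 9 = 11
  2 + 10 = 12
  5 + 9 = 14
  5 + 10 = 15
  9 + 10 = 19
Collected distinct sums: {-9, -3, -2, 0, 1, 4, 5, 6, 7, 11, 12, 14, 15, 19}
|A +̂ A| = 14
(Reference bound: |A +̂ A| ≥ 2|A| - 3 for |A| ≥ 2, with |A| = 6 giving ≥ 9.)

|A +̂ A| = 14


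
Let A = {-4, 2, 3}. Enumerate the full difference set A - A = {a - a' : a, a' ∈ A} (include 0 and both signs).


A - A = {a - a' : a, a' ∈ A}.
Compute a - a' for each ordered pair (a, a'):
a = -4: -4--4=0, -4-2=-6, -4-3=-7
a = 2: 2--4=6, 2-2=0, 2-3=-1
a = 3: 3--4=7, 3-2=1, 3-3=0
Collecting distinct values (and noting 0 appears from a-a):
A - A = {-7, -6, -1, 0, 1, 6, 7}
|A - A| = 7

A - A = {-7, -6, -1, 0, 1, 6, 7}


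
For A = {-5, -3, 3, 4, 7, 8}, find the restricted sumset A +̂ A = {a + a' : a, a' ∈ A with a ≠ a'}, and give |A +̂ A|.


Restricted sumset: A +̂ A = {a + a' : a ∈ A, a' ∈ A, a ≠ a'}.
Equivalently, take A + A and drop any sum 2a that is achievable ONLY as a + a for a ∈ A (i.e. sums representable only with equal summands).
Enumerate pairs (a, a') with a < a' (symmetric, so each unordered pair gives one sum; this covers all a ≠ a'):
  -5 + -3 = -8
  -5 + 3 = -2
  -5 + 4 = -1
  -5 + 7 = 2
  -5 + 8 = 3
  -3 + 3 = 0
  -3 + 4 = 1
  -3 + 7 = 4
  -3 + 8 = 5
  3 + 4 = 7
  3 + 7 = 10
  3 + 8 = 11
  4 + 7 = 11
  4 + 8 = 12
  7 + 8 = 15
Collected distinct sums: {-8, -2, -1, 0, 1, 2, 3, 4, 5, 7, 10, 11, 12, 15}
|A +̂ A| = 14
(Reference bound: |A +̂ A| ≥ 2|A| - 3 for |A| ≥ 2, with |A| = 6 giving ≥ 9.)

|A +̂ A| = 14


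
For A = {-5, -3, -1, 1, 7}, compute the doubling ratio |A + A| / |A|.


|A| = 5.
Compute A + A by enumerating all 25 pairs.
A + A = {-10, -8, -6, -4, -2, 0, 2, 4, 6, 8, 14}, so |A + A| = 11.
K = |A + A| / |A| = 11/5 (already in lowest terms) ≈ 2.2000.
Reference: AP of size 5 gives K = 9/5 ≈ 1.8000; a fully generic set of size 5 gives K ≈ 3.0000.

|A| = 5, |A + A| = 11, K = 11/5.


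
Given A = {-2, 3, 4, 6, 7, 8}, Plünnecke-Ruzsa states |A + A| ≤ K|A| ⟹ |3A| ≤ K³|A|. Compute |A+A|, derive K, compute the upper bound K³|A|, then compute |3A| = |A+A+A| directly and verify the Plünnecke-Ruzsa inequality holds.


|A| = 6.
Step 1: Compute A + A by enumerating all 36 pairs.
A + A = {-4, 1, 2, 4, 5, 6, 7, 8, 9, 10, 11, 12, 13, 14, 15, 16}, so |A + A| = 16.
Step 2: Doubling constant K = |A + A|/|A| = 16/6 = 16/6 ≈ 2.6667.
Step 3: Plünnecke-Ruzsa gives |3A| ≤ K³·|A| = (2.6667)³ · 6 ≈ 113.7778.
Step 4: Compute 3A = A + A + A directly by enumerating all triples (a,b,c) ∈ A³; |3A| = 26.
Step 5: Check 26 ≤ 113.7778? Yes ✓.

K = 16/6, Plünnecke-Ruzsa bound K³|A| ≈ 113.7778, |3A| = 26, inequality holds.


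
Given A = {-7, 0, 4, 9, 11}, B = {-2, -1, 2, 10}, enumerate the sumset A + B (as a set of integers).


A + B = {a + b : a ∈ A, b ∈ B}.
Enumerate all |A|·|B| = 5·4 = 20 pairs (a, b) and collect distinct sums.
a = -7: -7+-2=-9, -7+-1=-8, -7+2=-5, -7+10=3
a = 0: 0+-2=-2, 0+-1=-1, 0+2=2, 0+10=10
a = 4: 4+-2=2, 4+-1=3, 4+2=6, 4+10=14
a = 9: 9+-2=7, 9+-1=8, 9+2=11, 9+10=19
a = 11: 11+-2=9, 11+-1=10, 11+2=13, 11+10=21
Collecting distinct sums: A + B = {-9, -8, -5, -2, -1, 2, 3, 6, 7, 8, 9, 10, 11, 13, 14, 19, 21}
|A + B| = 17

A + B = {-9, -8, -5, -2, -1, 2, 3, 6, 7, 8, 9, 10, 11, 13, 14, 19, 21}


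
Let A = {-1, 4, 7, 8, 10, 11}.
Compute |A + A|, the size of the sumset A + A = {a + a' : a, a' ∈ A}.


A + A = {a + a' : a, a' ∈ A}; |A| = 6.
General bounds: 2|A| - 1 ≤ |A + A| ≤ |A|(|A|+1)/2, i.e. 11 ≤ |A + A| ≤ 21.
Lower bound 2|A|-1 is attained iff A is an arithmetic progression.
Enumerate sums a + a' for a ≤ a' (symmetric, so this suffices):
a = -1: -1+-1=-2, -1+4=3, -1+7=6, -1+8=7, -1+10=9, -1+11=10
a = 4: 4+4=8, 4+7=11, 4+8=12, 4+10=14, 4+11=15
a = 7: 7+7=14, 7+8=15, 7+10=17, 7+11=18
a = 8: 8+8=16, 8+10=18, 8+11=19
a = 10: 10+10=20, 10+11=21
a = 11: 11+11=22
Distinct sums: {-2, 3, 6, 7, 8, 9, 10, 11, 12, 14, 15, 16, 17, 18, 19, 20, 21, 22}
|A + A| = 18

|A + A| = 18


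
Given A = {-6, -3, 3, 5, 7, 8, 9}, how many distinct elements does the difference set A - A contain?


A - A = {a - a' : a, a' ∈ A}; |A| = 7.
Bounds: 2|A|-1 ≤ |A - A| ≤ |A|² - |A| + 1, i.e. 13 ≤ |A - A| ≤ 43.
Note: 0 ∈ A - A always (from a - a). The set is symmetric: if d ∈ A - A then -d ∈ A - A.
Enumerate nonzero differences d = a - a' with a > a' (then include -d):
Positive differences: {1, 2, 3, 4, 5, 6, 8, 9, 10, 11, 12, 13, 14, 15}
Full difference set: {0} ∪ (positive diffs) ∪ (negative diffs).
|A - A| = 1 + 2·14 = 29 (matches direct enumeration: 29).

|A - A| = 29


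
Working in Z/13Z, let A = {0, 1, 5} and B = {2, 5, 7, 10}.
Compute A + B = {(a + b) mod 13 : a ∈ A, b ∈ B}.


Work in Z/13Z: reduce every sum a + b modulo 13.
Enumerate all 12 pairs:
a = 0: 0+2=2, 0+5=5, 0+7=7, 0+10=10
a = 1: 1+2=3, 1+5=6, 1+7=8, 1+10=11
a = 5: 5+2=7, 5+5=10, 5+7=12, 5+10=2
Distinct residues collected: {2, 3, 5, 6, 7, 8, 10, 11, 12}
|A + B| = 9 (out of 13 total residues).

A + B = {2, 3, 5, 6, 7, 8, 10, 11, 12}


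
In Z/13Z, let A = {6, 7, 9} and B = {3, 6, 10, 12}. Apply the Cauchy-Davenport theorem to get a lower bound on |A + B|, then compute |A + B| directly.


Cauchy-Davenport: |A + B| ≥ min(p, |A| + |B| - 1) for A, B nonempty in Z/pZ.
|A| = 3, |B| = 4, p = 13.
CD lower bound = min(13, 3 + 4 - 1) = min(13, 6) = 6.
Compute A + B mod 13 directly:
a = 6: 6+3=9, 6+6=12, 6+10=3, 6+12=5
a = 7: 7+3=10, 7+6=0, 7+10=4, 7+12=6
a = 9: 9+3=12, 9+6=2, 9+10=6, 9+12=8
A + B = {0, 2, 3, 4, 5, 6, 8, 9, 10, 12}, so |A + B| = 10.
Verify: 10 ≥ 6? Yes ✓.

CD lower bound = 6, actual |A + B| = 10.


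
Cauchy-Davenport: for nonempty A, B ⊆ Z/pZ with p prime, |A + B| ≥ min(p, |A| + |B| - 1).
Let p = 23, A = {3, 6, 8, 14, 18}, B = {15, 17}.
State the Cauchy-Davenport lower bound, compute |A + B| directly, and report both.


Cauchy-Davenport: |A + B| ≥ min(p, |A| + |B| - 1) for A, B nonempty in Z/pZ.
|A| = 5, |B| = 2, p = 23.
CD lower bound = min(23, 5 + 2 - 1) = min(23, 6) = 6.
Compute A + B mod 23 directly:
a = 3: 3+15=18, 3+17=20
a = 6: 6+15=21, 6+17=0
a = 8: 8+15=0, 8+17=2
a = 14: 14+15=6, 14+17=8
a = 18: 18+15=10, 18+17=12
A + B = {0, 2, 6, 8, 10, 12, 18, 20, 21}, so |A + B| = 9.
Verify: 9 ≥ 6? Yes ✓.

CD lower bound = 6, actual |A + B| = 9.


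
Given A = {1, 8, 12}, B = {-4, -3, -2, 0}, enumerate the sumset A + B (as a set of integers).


A + B = {a + b : a ∈ A, b ∈ B}.
Enumerate all |A|·|B| = 3·4 = 12 pairs (a, b) and collect distinct sums.
a = 1: 1+-4=-3, 1+-3=-2, 1+-2=-1, 1+0=1
a = 8: 8+-4=4, 8+-3=5, 8+-2=6, 8+0=8
a = 12: 12+-4=8, 12+-3=9, 12+-2=10, 12+0=12
Collecting distinct sums: A + B = {-3, -2, -1, 1, 4, 5, 6, 8, 9, 10, 12}
|A + B| = 11

A + B = {-3, -2, -1, 1, 4, 5, 6, 8, 9, 10, 12}


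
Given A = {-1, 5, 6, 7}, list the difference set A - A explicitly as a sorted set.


A - A = {a - a' : a, a' ∈ A}.
Compute a - a' for each ordered pair (a, a'):
a = -1: -1--1=0, -1-5=-6, -1-6=-7, -1-7=-8
a = 5: 5--1=6, 5-5=0, 5-6=-1, 5-7=-2
a = 6: 6--1=7, 6-5=1, 6-6=0, 6-7=-1
a = 7: 7--1=8, 7-5=2, 7-6=1, 7-7=0
Collecting distinct values (and noting 0 appears from a-a):
A - A = {-8, -7, -6, -2, -1, 0, 1, 2, 6, 7, 8}
|A - A| = 11

A - A = {-8, -7, -6, -2, -1, 0, 1, 2, 6, 7, 8}


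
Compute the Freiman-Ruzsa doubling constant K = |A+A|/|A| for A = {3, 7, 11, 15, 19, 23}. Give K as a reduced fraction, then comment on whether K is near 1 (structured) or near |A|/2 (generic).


|A| = 6.
Compute A + A by enumerating all 36 pairs.
A + A = {6, 10, 14, 18, 22, 26, 30, 34, 38, 42, 46}, so |A + A| = 11.
K = |A + A| / |A| = 11/6 (already in lowest terms) ≈ 1.8333.
Reference: AP of size 6 gives K = 11/6 ≈ 1.8333; a fully generic set of size 6 gives K ≈ 3.5000.

|A| = 6, |A + A| = 11, K = 11/6.


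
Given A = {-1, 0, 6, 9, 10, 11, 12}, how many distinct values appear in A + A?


A + A = {a + a' : a, a' ∈ A}; |A| = 7.
General bounds: 2|A| - 1 ≤ |A + A| ≤ |A|(|A|+1)/2, i.e. 13 ≤ |A + A| ≤ 28.
Lower bound 2|A|-1 is attained iff A is an arithmetic progression.
Enumerate sums a + a' for a ≤ a' (symmetric, so this suffices):
a = -1: -1+-1=-2, -1+0=-1, -1+6=5, -1+9=8, -1+10=9, -1+11=10, -1+12=11
a = 0: 0+0=0, 0+6=6, 0+9=9, 0+10=10, 0+11=11, 0+12=12
a = 6: 6+6=12, 6+9=15, 6+10=16, 6+11=17, 6+12=18
a = 9: 9+9=18, 9+10=19, 9+11=20, 9+12=21
a = 10: 10+10=20, 10+11=21, 10+12=22
a = 11: 11+11=22, 11+12=23
a = 12: 12+12=24
Distinct sums: {-2, -1, 0, 5, 6, 8, 9, 10, 11, 12, 15, 16, 17, 18, 19, 20, 21, 22, 23, 24}
|A + A| = 20

|A + A| = 20


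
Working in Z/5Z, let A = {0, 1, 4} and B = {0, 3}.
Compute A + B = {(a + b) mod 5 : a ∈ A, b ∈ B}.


Work in Z/5Z: reduce every sum a + b modulo 5.
Enumerate all 6 pairs:
a = 0: 0+0=0, 0+3=3
a = 1: 1+0=1, 1+3=4
a = 4: 4+0=4, 4+3=2
Distinct residues collected: {0, 1, 2, 3, 4}
|A + B| = 5 (out of 5 total residues).

A + B = {0, 1, 2, 3, 4}


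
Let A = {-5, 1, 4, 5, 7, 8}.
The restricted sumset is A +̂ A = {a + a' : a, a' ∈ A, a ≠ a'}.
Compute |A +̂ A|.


Restricted sumset: A +̂ A = {a + a' : a ∈ A, a' ∈ A, a ≠ a'}.
Equivalently, take A + A and drop any sum 2a that is achievable ONLY as a + a for a ∈ A (i.e. sums representable only with equal summands).
Enumerate pairs (a, a') with a < a' (symmetric, so each unordered pair gives one sum; this covers all a ≠ a'):
  -5 + 1 = -4
  -5 + 4 = -1
  -5 + 5 = 0
  -5 + 7 = 2
  -5 + 8 = 3
  1 + 4 = 5
  1 + 5 = 6
  1 + 7 = 8
  1 + 8 = 9
  4 + 5 = 9
  4 + 7 = 11
  4 + 8 = 12
  5 + 7 = 12
  5 + 8 = 13
  7 + 8 = 15
Collected distinct sums: {-4, -1, 0, 2, 3, 5, 6, 8, 9, 11, 12, 13, 15}
|A +̂ A| = 13
(Reference bound: |A +̂ A| ≥ 2|A| - 3 for |A| ≥ 2, with |A| = 6 giving ≥ 9.)

|A +̂ A| = 13


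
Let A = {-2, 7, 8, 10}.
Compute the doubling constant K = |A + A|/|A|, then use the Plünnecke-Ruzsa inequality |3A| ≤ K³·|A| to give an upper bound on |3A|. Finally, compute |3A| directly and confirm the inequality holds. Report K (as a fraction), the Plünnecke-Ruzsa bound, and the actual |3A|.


|A| = 4.
Step 1: Compute A + A by enumerating all 16 pairs.
A + A = {-4, 5, 6, 8, 14, 15, 16, 17, 18, 20}, so |A + A| = 10.
Step 2: Doubling constant K = |A + A|/|A| = 10/4 = 10/4 ≈ 2.5000.
Step 3: Plünnecke-Ruzsa gives |3A| ≤ K³·|A| = (2.5000)³ · 4 ≈ 62.5000.
Step 4: Compute 3A = A + A + A directly by enumerating all triples (a,b,c) ∈ A³; |3A| = 19.
Step 5: Check 19 ≤ 62.5000? Yes ✓.

K = 10/4, Plünnecke-Ruzsa bound K³|A| ≈ 62.5000, |3A| = 19, inequality holds.


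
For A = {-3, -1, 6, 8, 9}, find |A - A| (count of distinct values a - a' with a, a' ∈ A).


A - A = {a - a' : a, a' ∈ A}; |A| = 5.
Bounds: 2|A|-1 ≤ |A - A| ≤ |A|² - |A| + 1, i.e. 9 ≤ |A - A| ≤ 21.
Note: 0 ∈ A - A always (from a - a). The set is symmetric: if d ∈ A - A then -d ∈ A - A.
Enumerate nonzero differences d = a - a' with a > a' (then include -d):
Positive differences: {1, 2, 3, 7, 9, 10, 11, 12}
Full difference set: {0} ∪ (positive diffs) ∪ (negative diffs).
|A - A| = 1 + 2·8 = 17 (matches direct enumeration: 17).

|A - A| = 17


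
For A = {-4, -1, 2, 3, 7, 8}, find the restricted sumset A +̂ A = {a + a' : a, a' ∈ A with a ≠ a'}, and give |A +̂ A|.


Restricted sumset: A +̂ A = {a + a' : a ∈ A, a' ∈ A, a ≠ a'}.
Equivalently, take A + A and drop any sum 2a that is achievable ONLY as a + a for a ∈ A (i.e. sums representable only with equal summands).
Enumerate pairs (a, a') with a < a' (symmetric, so each unordered pair gives one sum; this covers all a ≠ a'):
  -4 + -1 = -5
  -4 + 2 = -2
  -4 + 3 = -1
  -4 + 7 = 3
  -4 + 8 = 4
  -1 + 2 = 1
  -1 + 3 = 2
  -1 + 7 = 6
  -1 + 8 = 7
  2 + 3 = 5
  2 + 7 = 9
  2 + 8 = 10
  3 + 7 = 10
  3 + 8 = 11
  7 + 8 = 15
Collected distinct sums: {-5, -2, -1, 1, 2, 3, 4, 5, 6, 7, 9, 10, 11, 15}
|A +̂ A| = 14
(Reference bound: |A +̂ A| ≥ 2|A| - 3 for |A| ≥ 2, with |A| = 6 giving ≥ 9.)

|A +̂ A| = 14


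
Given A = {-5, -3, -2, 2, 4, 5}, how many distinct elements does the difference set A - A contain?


A - A = {a - a' : a, a' ∈ A}; |A| = 6.
Bounds: 2|A|-1 ≤ |A - A| ≤ |A|² - |A| + 1, i.e. 11 ≤ |A - A| ≤ 31.
Note: 0 ∈ A - A always (from a - a). The set is symmetric: if d ∈ A - A then -d ∈ A - A.
Enumerate nonzero differences d = a - a' with a > a' (then include -d):
Positive differences: {1, 2, 3, 4, 5, 6, 7, 8, 9, 10}
Full difference set: {0} ∪ (positive diffs) ∪ (negative diffs).
|A - A| = 1 + 2·10 = 21 (matches direct enumeration: 21).

|A - A| = 21


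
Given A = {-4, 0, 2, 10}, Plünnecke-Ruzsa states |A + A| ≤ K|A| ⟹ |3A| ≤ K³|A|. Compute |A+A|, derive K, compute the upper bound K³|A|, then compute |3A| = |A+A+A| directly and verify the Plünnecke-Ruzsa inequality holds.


|A| = 4.
Step 1: Compute A + A by enumerating all 16 pairs.
A + A = {-8, -4, -2, 0, 2, 4, 6, 10, 12, 20}, so |A + A| = 10.
Step 2: Doubling constant K = |A + A|/|A| = 10/4 = 10/4 ≈ 2.5000.
Step 3: Plünnecke-Ruzsa gives |3A| ≤ K³·|A| = (2.5000)³ · 4 ≈ 62.5000.
Step 4: Compute 3A = A + A + A directly by enumerating all triples (a,b,c) ∈ A³; |3A| = 17.
Step 5: Check 17 ≤ 62.5000? Yes ✓.

K = 10/4, Plünnecke-Ruzsa bound K³|A| ≈ 62.5000, |3A| = 17, inequality holds.


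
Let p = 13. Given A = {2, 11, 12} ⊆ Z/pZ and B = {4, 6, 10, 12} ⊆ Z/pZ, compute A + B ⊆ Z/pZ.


Work in Z/13Z: reduce every sum a + b modulo 13.
Enumerate all 12 pairs:
a = 2: 2+4=6, 2+6=8, 2+10=12, 2+12=1
a = 11: 11+4=2, 11+6=4, 11+10=8, 11+12=10
a = 12: 12+4=3, 12+6=5, 12+10=9, 12+12=11
Distinct residues collected: {1, 2, 3, 4, 5, 6, 8, 9, 10, 11, 12}
|A + B| = 11 (out of 13 total residues).

A + B = {1, 2, 3, 4, 5, 6, 8, 9, 10, 11, 12}


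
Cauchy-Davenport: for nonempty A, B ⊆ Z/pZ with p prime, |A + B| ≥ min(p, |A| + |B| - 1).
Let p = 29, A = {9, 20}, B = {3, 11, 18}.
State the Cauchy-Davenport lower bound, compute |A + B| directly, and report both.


Cauchy-Davenport: |A + B| ≥ min(p, |A| + |B| - 1) for A, B nonempty in Z/pZ.
|A| = 2, |B| = 3, p = 29.
CD lower bound = min(29, 2 + 3 - 1) = min(29, 4) = 4.
Compute A + B mod 29 directly:
a = 9: 9+3=12, 9+11=20, 9+18=27
a = 20: 20+3=23, 20+11=2, 20+18=9
A + B = {2, 9, 12, 20, 23, 27}, so |A + B| = 6.
Verify: 6 ≥ 4? Yes ✓.

CD lower bound = 4, actual |A + B| = 6.


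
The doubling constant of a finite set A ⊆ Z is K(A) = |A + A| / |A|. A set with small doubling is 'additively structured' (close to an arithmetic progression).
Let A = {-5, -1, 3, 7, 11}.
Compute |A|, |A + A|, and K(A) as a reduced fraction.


|A| = 5.
Compute A + A by enumerating all 25 pairs.
A + A = {-10, -6, -2, 2, 6, 10, 14, 18, 22}, so |A + A| = 9.
K = |A + A| / |A| = 9/5 (already in lowest terms) ≈ 1.8000.
Reference: AP of size 5 gives K = 9/5 ≈ 1.8000; a fully generic set of size 5 gives K ≈ 3.0000.

|A| = 5, |A + A| = 9, K = 9/5.


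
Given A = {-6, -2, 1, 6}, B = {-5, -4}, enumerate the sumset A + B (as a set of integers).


A + B = {a + b : a ∈ A, b ∈ B}.
Enumerate all |A|·|B| = 4·2 = 8 pairs (a, b) and collect distinct sums.
a = -6: -6+-5=-11, -6+-4=-10
a = -2: -2+-5=-7, -2+-4=-6
a = 1: 1+-5=-4, 1+-4=-3
a = 6: 6+-5=1, 6+-4=2
Collecting distinct sums: A + B = {-11, -10, -7, -6, -4, -3, 1, 2}
|A + B| = 8

A + B = {-11, -10, -7, -6, -4, -3, 1, 2}


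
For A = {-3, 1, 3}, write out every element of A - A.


A - A = {a - a' : a, a' ∈ A}.
Compute a - a' for each ordered pair (a, a'):
a = -3: -3--3=0, -3-1=-4, -3-3=-6
a = 1: 1--3=4, 1-1=0, 1-3=-2
a = 3: 3--3=6, 3-1=2, 3-3=0
Collecting distinct values (and noting 0 appears from a-a):
A - A = {-6, -4, -2, 0, 2, 4, 6}
|A - A| = 7

A - A = {-6, -4, -2, 0, 2, 4, 6}


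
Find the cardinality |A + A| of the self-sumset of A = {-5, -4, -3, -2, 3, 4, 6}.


A + A = {a + a' : a, a' ∈ A}; |A| = 7.
General bounds: 2|A| - 1 ≤ |A + A| ≤ |A|(|A|+1)/2, i.e. 13 ≤ |A + A| ≤ 28.
Lower bound 2|A|-1 is attained iff A is an arithmetic progression.
Enumerate sums a + a' for a ≤ a' (symmetric, so this suffices):
a = -5: -5+-5=-10, -5+-4=-9, -5+-3=-8, -5+-2=-7, -5+3=-2, -5+4=-1, -5+6=1
a = -4: -4+-4=-8, -4+-3=-7, -4+-2=-6, -4+3=-1, -4+4=0, -4+6=2
a = -3: -3+-3=-6, -3+-2=-5, -3+3=0, -3+4=1, -3+6=3
a = -2: -2+-2=-4, -2+3=1, -2+4=2, -2+6=4
a = 3: 3+3=6, 3+4=7, 3+6=9
a = 4: 4+4=8, 4+6=10
a = 6: 6+6=12
Distinct sums: {-10, -9, -8, -7, -6, -5, -4, -2, -1, 0, 1, 2, 3, 4, 6, 7, 8, 9, 10, 12}
|A + A| = 20

|A + A| = 20


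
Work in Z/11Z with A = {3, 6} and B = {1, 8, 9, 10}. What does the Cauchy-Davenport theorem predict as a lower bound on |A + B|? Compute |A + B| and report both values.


Cauchy-Davenport: |A + B| ≥ min(p, |A| + |B| - 1) for A, B nonempty in Z/pZ.
|A| = 2, |B| = 4, p = 11.
CD lower bound = min(11, 2 + 4 - 1) = min(11, 5) = 5.
Compute A + B mod 11 directly:
a = 3: 3+1=4, 3+8=0, 3+9=1, 3+10=2
a = 6: 6+1=7, 6+8=3, 6+9=4, 6+10=5
A + B = {0, 1, 2, 3, 4, 5, 7}, so |A + B| = 7.
Verify: 7 ≥ 5? Yes ✓.

CD lower bound = 5, actual |A + B| = 7.


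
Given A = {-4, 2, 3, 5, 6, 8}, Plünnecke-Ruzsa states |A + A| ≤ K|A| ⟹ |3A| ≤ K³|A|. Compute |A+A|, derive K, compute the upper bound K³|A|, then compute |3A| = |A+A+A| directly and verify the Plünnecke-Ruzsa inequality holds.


|A| = 6.
Step 1: Compute A + A by enumerating all 36 pairs.
A + A = {-8, -2, -1, 1, 2, 4, 5, 6, 7, 8, 9, 10, 11, 12, 13, 14, 16}, so |A + A| = 17.
Step 2: Doubling constant K = |A + A|/|A| = 17/6 = 17/6 ≈ 2.8333.
Step 3: Plünnecke-Ruzsa gives |3A| ≤ K³·|A| = (2.8333)³ · 6 ≈ 136.4722.
Step 4: Compute 3A = A + A + A directly by enumerating all triples (a,b,c) ∈ A³; |3A| = 29.
Step 5: Check 29 ≤ 136.4722? Yes ✓.

K = 17/6, Plünnecke-Ruzsa bound K³|A| ≈ 136.4722, |3A| = 29, inequality holds.


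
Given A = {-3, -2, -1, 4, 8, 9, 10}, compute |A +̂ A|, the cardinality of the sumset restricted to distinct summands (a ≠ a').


Restricted sumset: A +̂ A = {a + a' : a ∈ A, a' ∈ A, a ≠ a'}.
Equivalently, take A + A and drop any sum 2a that is achievable ONLY as a + a for a ∈ A (i.e. sums representable only with equal summands).
Enumerate pairs (a, a') with a < a' (symmetric, so each unordered pair gives one sum; this covers all a ≠ a'):
  -3 + -2 = -5
  -3 + -1 = -4
  -3 + 4 = 1
  -3 + 8 = 5
  -3 + 9 = 6
  -3 + 10 = 7
  -2 + -1 = -3
  -2 + 4 = 2
  -2 + 8 = 6
  -2 + 9 = 7
  -2 + 10 = 8
  -1 + 4 = 3
  -1 + 8 = 7
  -1 + 9 = 8
  -1 + 10 = 9
  4 + 8 = 12
  4 + 9 = 13
  4 + 10 = 14
  8 + 9 = 17
  8 + 10 = 18
  9 + 10 = 19
Collected distinct sums: {-5, -4, -3, 1, 2, 3, 5, 6, 7, 8, 9, 12, 13, 14, 17, 18, 19}
|A +̂ A| = 17
(Reference bound: |A +̂ A| ≥ 2|A| - 3 for |A| ≥ 2, with |A| = 7 giving ≥ 11.)

|A +̂ A| = 17


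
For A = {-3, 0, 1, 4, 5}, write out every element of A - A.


A - A = {a - a' : a, a' ∈ A}.
Compute a - a' for each ordered pair (a, a'):
a = -3: -3--3=0, -3-0=-3, -3-1=-4, -3-4=-7, -3-5=-8
a = 0: 0--3=3, 0-0=0, 0-1=-1, 0-4=-4, 0-5=-5
a = 1: 1--3=4, 1-0=1, 1-1=0, 1-4=-3, 1-5=-4
a = 4: 4--3=7, 4-0=4, 4-1=3, 4-4=0, 4-5=-1
a = 5: 5--3=8, 5-0=5, 5-1=4, 5-4=1, 5-5=0
Collecting distinct values (and noting 0 appears from a-a):
A - A = {-8, -7, -5, -4, -3, -1, 0, 1, 3, 4, 5, 7, 8}
|A - A| = 13

A - A = {-8, -7, -5, -4, -3, -1, 0, 1, 3, 4, 5, 7, 8}


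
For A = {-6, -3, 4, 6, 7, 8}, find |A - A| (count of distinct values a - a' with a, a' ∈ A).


A - A = {a - a' : a, a' ∈ A}; |A| = 6.
Bounds: 2|A|-1 ≤ |A - A| ≤ |A|² - |A| + 1, i.e. 11 ≤ |A - A| ≤ 31.
Note: 0 ∈ A - A always (from a - a). The set is symmetric: if d ∈ A - A then -d ∈ A - A.
Enumerate nonzero differences d = a - a' with a > a' (then include -d):
Positive differences: {1, 2, 3, 4, 7, 9, 10, 11, 12, 13, 14}
Full difference set: {0} ∪ (positive diffs) ∪ (negative diffs).
|A - A| = 1 + 2·11 = 23 (matches direct enumeration: 23).

|A - A| = 23


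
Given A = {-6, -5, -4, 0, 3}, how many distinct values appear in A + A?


A + A = {a + a' : a, a' ∈ A}; |A| = 5.
General bounds: 2|A| - 1 ≤ |A + A| ≤ |A|(|A|+1)/2, i.e. 9 ≤ |A + A| ≤ 15.
Lower bound 2|A|-1 is attained iff A is an arithmetic progression.
Enumerate sums a + a' for a ≤ a' (symmetric, so this suffices):
a = -6: -6+-6=-12, -6+-5=-11, -6+-4=-10, -6+0=-6, -6+3=-3
a = -5: -5+-5=-10, -5+-4=-9, -5+0=-5, -5+3=-2
a = -4: -4+-4=-8, -4+0=-4, -4+3=-1
a = 0: 0+0=0, 0+3=3
a = 3: 3+3=6
Distinct sums: {-12, -11, -10, -9, -8, -6, -5, -4, -3, -2, -1, 0, 3, 6}
|A + A| = 14

|A + A| = 14


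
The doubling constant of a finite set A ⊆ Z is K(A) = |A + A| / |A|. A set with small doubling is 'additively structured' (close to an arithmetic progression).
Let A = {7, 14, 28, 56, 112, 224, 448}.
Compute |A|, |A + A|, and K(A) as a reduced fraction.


|A| = 7.
Compute A + A by enumerating all 49 pairs.
A + A = {14, 21, 28, 35, 42, 56, 63, 70, 84, 112, 119, 126, 140, 168, 224, 231, 238, 252, 280, 336, 448, 455, 462, 476, 504, 560, 672, 896}, so |A + A| = 28.
K = |A + A| / |A| = 28/7 = 4/1 ≈ 4.0000.
Reference: AP of size 7 gives K = 13/7 ≈ 1.8571; a fully generic set of size 7 gives K ≈ 4.0000.

|A| = 7, |A + A| = 28, K = 28/7 = 4/1.


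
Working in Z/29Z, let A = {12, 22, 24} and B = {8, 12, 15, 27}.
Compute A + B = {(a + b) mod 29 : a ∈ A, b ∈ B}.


Work in Z/29Z: reduce every sum a + b modulo 29.
Enumerate all 12 pairs:
a = 12: 12+8=20, 12+12=24, 12+15=27, 12+27=10
a = 22: 22+8=1, 22+12=5, 22+15=8, 22+27=20
a = 24: 24+8=3, 24+12=7, 24+15=10, 24+27=22
Distinct residues collected: {1, 3, 5, 7, 8, 10, 20, 22, 24, 27}
|A + B| = 10 (out of 29 total residues).

A + B = {1, 3, 5, 7, 8, 10, 20, 22, 24, 27}


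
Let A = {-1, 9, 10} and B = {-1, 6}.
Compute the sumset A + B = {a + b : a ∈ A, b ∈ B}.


A + B = {a + b : a ∈ A, b ∈ B}.
Enumerate all |A|·|B| = 3·2 = 6 pairs (a, b) and collect distinct sums.
a = -1: -1+-1=-2, -1+6=5
a = 9: 9+-1=8, 9+6=15
a = 10: 10+-1=9, 10+6=16
Collecting distinct sums: A + B = {-2, 5, 8, 9, 15, 16}
|A + B| = 6

A + B = {-2, 5, 8, 9, 15, 16}


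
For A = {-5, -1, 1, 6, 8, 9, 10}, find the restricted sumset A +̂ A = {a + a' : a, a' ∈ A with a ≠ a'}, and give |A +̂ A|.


Restricted sumset: A +̂ A = {a + a' : a ∈ A, a' ∈ A, a ≠ a'}.
Equivalently, take A + A and drop any sum 2a that is achievable ONLY as a + a for a ∈ A (i.e. sums representable only with equal summands).
Enumerate pairs (a, a') with a < a' (symmetric, so each unordered pair gives one sum; this covers all a ≠ a'):
  -5 + -1 = -6
  -5 + 1 = -4
  -5 + 6 = 1
  -5 + 8 = 3
  -5 + 9 = 4
  -5 + 10 = 5
  -1 + 1 = 0
  -1 + 6 = 5
  -1 + 8 = 7
  -1 + 9 = 8
  -1 + 10 = 9
  1 + 6 = 7
  1 + 8 = 9
  1 + 9 = 10
  1 + 10 = 11
  6 + 8 = 14
  6 + 9 = 15
  6 + 10 = 16
  8 + 9 = 17
  8 + 10 = 18
  9 + 10 = 19
Collected distinct sums: {-6, -4, 0, 1, 3, 4, 5, 7, 8, 9, 10, 11, 14, 15, 16, 17, 18, 19}
|A +̂ A| = 18
(Reference bound: |A +̂ A| ≥ 2|A| - 3 for |A| ≥ 2, with |A| = 7 giving ≥ 11.)

|A +̂ A| = 18


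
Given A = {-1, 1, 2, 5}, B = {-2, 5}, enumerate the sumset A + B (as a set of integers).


A + B = {a + b : a ∈ A, b ∈ B}.
Enumerate all |A|·|B| = 4·2 = 8 pairs (a, b) and collect distinct sums.
a = -1: -1+-2=-3, -1+5=4
a = 1: 1+-2=-1, 1+5=6
a = 2: 2+-2=0, 2+5=7
a = 5: 5+-2=3, 5+5=10
Collecting distinct sums: A + B = {-3, -1, 0, 3, 4, 6, 7, 10}
|A + B| = 8

A + B = {-3, -1, 0, 3, 4, 6, 7, 10}


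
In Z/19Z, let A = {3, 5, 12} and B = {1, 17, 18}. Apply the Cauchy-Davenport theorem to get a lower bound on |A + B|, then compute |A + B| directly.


Cauchy-Davenport: |A + B| ≥ min(p, |A| + |B| - 1) for A, B nonempty in Z/pZ.
|A| = 3, |B| = 3, p = 19.
CD lower bound = min(19, 3 + 3 - 1) = min(19, 5) = 5.
Compute A + B mod 19 directly:
a = 3: 3+1=4, 3+17=1, 3+18=2
a = 5: 5+1=6, 5+17=3, 5+18=4
a = 12: 12+1=13, 12+17=10, 12+18=11
A + B = {1, 2, 3, 4, 6, 10, 11, 13}, so |A + B| = 8.
Verify: 8 ≥ 5? Yes ✓.

CD lower bound = 5, actual |A + B| = 8.


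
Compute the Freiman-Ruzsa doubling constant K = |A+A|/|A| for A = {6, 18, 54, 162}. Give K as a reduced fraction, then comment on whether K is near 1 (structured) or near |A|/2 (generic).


|A| = 4.
Compute A + A by enumerating all 16 pairs.
A + A = {12, 24, 36, 60, 72, 108, 168, 180, 216, 324}, so |A + A| = 10.
K = |A + A| / |A| = 10/4 = 5/2 ≈ 2.5000.
Reference: AP of size 4 gives K = 7/4 ≈ 1.7500; a fully generic set of size 4 gives K ≈ 2.5000.

|A| = 4, |A + A| = 10, K = 10/4 = 5/2.


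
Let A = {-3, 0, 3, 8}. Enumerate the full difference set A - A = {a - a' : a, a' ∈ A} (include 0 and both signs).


A - A = {a - a' : a, a' ∈ A}.
Compute a - a' for each ordered pair (a, a'):
a = -3: -3--3=0, -3-0=-3, -3-3=-6, -3-8=-11
a = 0: 0--3=3, 0-0=0, 0-3=-3, 0-8=-8
a = 3: 3--3=6, 3-0=3, 3-3=0, 3-8=-5
a = 8: 8--3=11, 8-0=8, 8-3=5, 8-8=0
Collecting distinct values (and noting 0 appears from a-a):
A - A = {-11, -8, -6, -5, -3, 0, 3, 5, 6, 8, 11}
|A - A| = 11

A - A = {-11, -8, -6, -5, -3, 0, 3, 5, 6, 8, 11}


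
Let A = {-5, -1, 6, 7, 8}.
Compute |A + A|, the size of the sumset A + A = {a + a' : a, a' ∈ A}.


A + A = {a + a' : a, a' ∈ A}; |A| = 5.
General bounds: 2|A| - 1 ≤ |A + A| ≤ |A|(|A|+1)/2, i.e. 9 ≤ |A + A| ≤ 15.
Lower bound 2|A|-1 is attained iff A is an arithmetic progression.
Enumerate sums a + a' for a ≤ a' (symmetric, so this suffices):
a = -5: -5+-5=-10, -5+-1=-6, -5+6=1, -5+7=2, -5+8=3
a = -1: -1+-1=-2, -1+6=5, -1+7=6, -1+8=7
a = 6: 6+6=12, 6+7=13, 6+8=14
a = 7: 7+7=14, 7+8=15
a = 8: 8+8=16
Distinct sums: {-10, -6, -2, 1, 2, 3, 5, 6, 7, 12, 13, 14, 15, 16}
|A + A| = 14

|A + A| = 14


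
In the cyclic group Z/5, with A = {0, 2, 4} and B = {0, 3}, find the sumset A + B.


Work in Z/5Z: reduce every sum a + b modulo 5.
Enumerate all 6 pairs:
a = 0: 0+0=0, 0+3=3
a = 2: 2+0=2, 2+3=0
a = 4: 4+0=4, 4+3=2
Distinct residues collected: {0, 2, 3, 4}
|A + B| = 4 (out of 5 total residues).

A + B = {0, 2, 3, 4}


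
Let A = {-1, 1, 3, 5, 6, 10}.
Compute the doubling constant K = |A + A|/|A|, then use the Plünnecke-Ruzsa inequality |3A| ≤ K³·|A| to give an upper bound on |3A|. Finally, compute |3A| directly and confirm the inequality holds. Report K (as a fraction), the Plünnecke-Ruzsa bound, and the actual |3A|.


|A| = 6.
Step 1: Compute A + A by enumerating all 36 pairs.
A + A = {-2, 0, 2, 4, 5, 6, 7, 8, 9, 10, 11, 12, 13, 15, 16, 20}, so |A + A| = 16.
Step 2: Doubling constant K = |A + A|/|A| = 16/6 = 16/6 ≈ 2.6667.
Step 3: Plünnecke-Ruzsa gives |3A| ≤ K³·|A| = (2.6667)³ · 6 ≈ 113.7778.
Step 4: Compute 3A = A + A + A directly by enumerating all triples (a,b,c) ∈ A³; |3A| = 27.
Step 5: Check 27 ≤ 113.7778? Yes ✓.

K = 16/6, Plünnecke-Ruzsa bound K³|A| ≈ 113.7778, |3A| = 27, inequality holds.


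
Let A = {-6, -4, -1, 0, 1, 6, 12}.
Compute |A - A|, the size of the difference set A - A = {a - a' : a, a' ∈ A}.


A - A = {a - a' : a, a' ∈ A}; |A| = 7.
Bounds: 2|A|-1 ≤ |A - A| ≤ |A|² - |A| + 1, i.e. 13 ≤ |A - A| ≤ 43.
Note: 0 ∈ A - A always (from a - a). The set is symmetric: if d ∈ A - A then -d ∈ A - A.
Enumerate nonzero differences d = a - a' with a > a' (then include -d):
Positive differences: {1, 2, 3, 4, 5, 6, 7, 10, 11, 12, 13, 16, 18}
Full difference set: {0} ∪ (positive diffs) ∪ (negative diffs).
|A - A| = 1 + 2·13 = 27 (matches direct enumeration: 27).

|A - A| = 27


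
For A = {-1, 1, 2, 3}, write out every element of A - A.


A - A = {a - a' : a, a' ∈ A}.
Compute a - a' for each ordered pair (a, a'):
a = -1: -1--1=0, -1-1=-2, -1-2=-3, -1-3=-4
a = 1: 1--1=2, 1-1=0, 1-2=-1, 1-3=-2
a = 2: 2--1=3, 2-1=1, 2-2=0, 2-3=-1
a = 3: 3--1=4, 3-1=2, 3-2=1, 3-3=0
Collecting distinct values (and noting 0 appears from a-a):
A - A = {-4, -3, -2, -1, 0, 1, 2, 3, 4}
|A - A| = 9

A - A = {-4, -3, -2, -1, 0, 1, 2, 3, 4}


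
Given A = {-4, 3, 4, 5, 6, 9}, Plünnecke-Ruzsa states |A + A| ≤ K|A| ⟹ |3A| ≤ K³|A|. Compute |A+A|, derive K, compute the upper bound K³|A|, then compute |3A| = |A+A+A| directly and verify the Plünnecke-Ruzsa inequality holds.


|A| = 6.
Step 1: Compute A + A by enumerating all 36 pairs.
A + A = {-8, -1, 0, 1, 2, 5, 6, 7, 8, 9, 10, 11, 12, 13, 14, 15, 18}, so |A + A| = 17.
Step 2: Doubling constant K = |A + A|/|A| = 17/6 = 17/6 ≈ 2.8333.
Step 3: Plünnecke-Ruzsa gives |3A| ≤ K³·|A| = (2.8333)³ · 6 ≈ 136.4722.
Step 4: Compute 3A = A + A + A directly by enumerating all triples (a,b,c) ∈ A³; |3A| = 30.
Step 5: Check 30 ≤ 136.4722? Yes ✓.

K = 17/6, Plünnecke-Ruzsa bound K³|A| ≈ 136.4722, |3A| = 30, inequality holds.


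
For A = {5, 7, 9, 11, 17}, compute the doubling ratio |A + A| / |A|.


|A| = 5.
Compute A + A by enumerating all 25 pairs.
A + A = {10, 12, 14, 16, 18, 20, 22, 24, 26, 28, 34}, so |A + A| = 11.
K = |A + A| / |A| = 11/5 (already in lowest terms) ≈ 2.2000.
Reference: AP of size 5 gives K = 9/5 ≈ 1.8000; a fully generic set of size 5 gives K ≈ 3.0000.

|A| = 5, |A + A| = 11, K = 11/5.


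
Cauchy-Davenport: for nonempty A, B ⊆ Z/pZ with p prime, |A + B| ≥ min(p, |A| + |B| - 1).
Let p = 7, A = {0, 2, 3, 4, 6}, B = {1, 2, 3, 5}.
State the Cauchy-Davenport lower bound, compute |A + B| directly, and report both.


Cauchy-Davenport: |A + B| ≥ min(p, |A| + |B| - 1) for A, B nonempty in Z/pZ.
|A| = 5, |B| = 4, p = 7.
CD lower bound = min(7, 5 + 4 - 1) = min(7, 8) = 7.
Compute A + B mod 7 directly:
a = 0: 0+1=1, 0+2=2, 0+3=3, 0+5=5
a = 2: 2+1=3, 2+2=4, 2+3=5, 2+5=0
a = 3: 3+1=4, 3+2=5, 3+3=6, 3+5=1
a = 4: 4+1=5, 4+2=6, 4+3=0, 4+5=2
a = 6: 6+1=0, 6+2=1, 6+3=2, 6+5=4
A + B = {0, 1, 2, 3, 4, 5, 6}, so |A + B| = 7.
Verify: 7 ≥ 7? Yes ✓.

CD lower bound = 7, actual |A + B| = 7.


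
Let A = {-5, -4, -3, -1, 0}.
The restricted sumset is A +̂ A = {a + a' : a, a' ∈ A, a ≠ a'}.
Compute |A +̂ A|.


Restricted sumset: A +̂ A = {a + a' : a ∈ A, a' ∈ A, a ≠ a'}.
Equivalently, take A + A and drop any sum 2a that is achievable ONLY as a + a for a ∈ A (i.e. sums representable only with equal summands).
Enumerate pairs (a, a') with a < a' (symmetric, so each unordered pair gives one sum; this covers all a ≠ a'):
  -5 + -4 = -9
  -5 + -3 = -8
  -5 + -1 = -6
  -5 + 0 = -5
  -4 + -3 = -7
  -4 + -1 = -5
  -4 + 0 = -4
  -3 + -1 = -4
  -3 + 0 = -3
  -1 + 0 = -1
Collected distinct sums: {-9, -8, -7, -6, -5, -4, -3, -1}
|A +̂ A| = 8
(Reference bound: |A +̂ A| ≥ 2|A| - 3 for |A| ≥ 2, with |A| = 5 giving ≥ 7.)

|A +̂ A| = 8
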